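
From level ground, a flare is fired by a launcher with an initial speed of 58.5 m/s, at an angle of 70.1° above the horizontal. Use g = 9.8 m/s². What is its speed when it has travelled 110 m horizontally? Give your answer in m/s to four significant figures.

19.93 m/s

vₓ = 58.50 cos 70.1° = 19.91 m/s; v_y0 = 58.50 sin 70.1° = 55.01 m/s.
x = vₓ t ⇒ t = 110/19.91 = 5.524 s.
Vertical velocity there: v_y = v_y0 − g t = 55.01 − 9.80 × 5.524 = 0.8692 m/s.
Speed: √(vₓ² + v_y²) = √(19.91² + 0.8692²) = 19.93 m/s.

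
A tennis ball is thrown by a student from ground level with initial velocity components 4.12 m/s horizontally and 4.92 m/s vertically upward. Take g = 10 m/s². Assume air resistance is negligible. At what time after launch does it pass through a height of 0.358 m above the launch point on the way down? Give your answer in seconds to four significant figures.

Height y(t) = 4.920 t − 5.000 t² = 0.358 gives 5.000 t² − 4.920 t + 0.358 = 0.
Quadratic formula: t = (4.920 ± √17.046) / 10.0 = (4.920 ± 4.129) / 10.0 → t = 0.07913 s or 0.9049 s.
The descending-branch root is 0.9049 s.

0.9049 s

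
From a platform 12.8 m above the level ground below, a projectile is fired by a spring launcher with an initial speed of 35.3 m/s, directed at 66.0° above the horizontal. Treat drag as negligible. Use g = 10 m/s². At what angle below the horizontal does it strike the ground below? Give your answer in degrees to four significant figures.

Resolve: vₓ = 35.30 cos 66.0° = 14.36 m/s and v_y0 = 35.30 sin 66.0° = 32.25 m/s.
The projectile lands when y = 12.8 + (32.25) t − ½·10.0·t² = 0. Positive root: t = (32.25 + √(32.25² + 2·10.0·12.8)) / 10.0 = (32.25 + 36.00) / 10.0 = 6.825 s.
At impact: v_y = v_y0 − g t = −36.00 m/s; vₓ = 14.36 m/s.
Angle below horizontal: arctan(|v_y|/vₓ) = arctan(36.00/14.36) = 68.26°.

68.26°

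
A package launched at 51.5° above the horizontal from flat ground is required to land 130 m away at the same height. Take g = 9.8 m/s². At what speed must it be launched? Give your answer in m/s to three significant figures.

36.2 m/s

Level-ground range: R = v₀² sin(2θ)/g, so v₀ = √(gR / sin 2θ).
v₀ = √(9.80 × 130 / sin 103.0°) = √(1274 / 0.9744) = √1307.5 = 36.16 m/s.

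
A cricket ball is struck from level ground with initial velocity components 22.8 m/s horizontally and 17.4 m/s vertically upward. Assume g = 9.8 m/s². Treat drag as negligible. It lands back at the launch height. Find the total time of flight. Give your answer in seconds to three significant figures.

3.55 s

It returns to y = 0 when t = 2 v_y0 / g = 2(17.40)/9.80 = 3.551 s.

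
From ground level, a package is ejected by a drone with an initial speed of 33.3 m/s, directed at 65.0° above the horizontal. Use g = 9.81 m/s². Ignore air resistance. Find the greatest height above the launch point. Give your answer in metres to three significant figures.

46.4 m

vₓ = 33.30 cos 65.0° = 14.07 m/s; v_y0 = 33.30 sin 65.0° = 30.18 m/s.
At the apex v_y = 0, so H = v_y0²/(2g) = 30.18²/19.62 = 46.42 m.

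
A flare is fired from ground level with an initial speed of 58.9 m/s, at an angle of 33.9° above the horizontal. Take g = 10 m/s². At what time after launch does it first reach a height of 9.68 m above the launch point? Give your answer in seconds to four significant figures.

0.3092 s

Components: vₓ = 58.90 cos 33.9° = 48.89 m/s, v_y0 = 58.90 sin 33.9° = 32.85 m/s.
Set y = v_y0 t − ½ g t² = 9.68: 5.000 t² − 32.85 t + 9.68 = 0.
t = [32.85 ± √(32.85² − 2·10.0·9.68)] / 10.0 = (32.85 ± 29.76) / 10.0, so t = 0.3092 s or t = 6.261 s.
The first (ascending) time is 0.3092 s.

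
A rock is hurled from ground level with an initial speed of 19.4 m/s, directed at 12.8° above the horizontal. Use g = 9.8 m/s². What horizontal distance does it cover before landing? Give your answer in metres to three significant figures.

16.6 m

Resolve: vₓ = 19.40 cos 12.8° = 18.92 m/s and v_y0 = 19.40 sin 12.8° = 4.298 m/s.
Time aloft: T = 2 v_y0 / g = 2 × 4.298 / 9.80 = 0.8772 s.
Horizontal distance R = vₓ T = 18.92 × 0.8772 = 16.59 m.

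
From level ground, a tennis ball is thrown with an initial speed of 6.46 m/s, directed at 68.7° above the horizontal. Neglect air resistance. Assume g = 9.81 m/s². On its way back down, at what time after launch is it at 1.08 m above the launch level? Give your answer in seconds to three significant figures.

1.01 s

Components: vₓ = 6.460 cos 68.7° = 2.347 m/s, v_y0 = 6.460 sin 68.7° = 6.019 m/s.
Set y = v_y0 t − ½ g t² = 1.08: 4.905 t² − 6.019 t + 1.08 = 0.
t = [6.019 ± √(6.019² − 2·9.81·1.08)] / 9.81 = (6.019 ± 3.878) / 9.81, so t = 0.2183 s or t = 1.009 s.
The descending-branch root is 1.009 s.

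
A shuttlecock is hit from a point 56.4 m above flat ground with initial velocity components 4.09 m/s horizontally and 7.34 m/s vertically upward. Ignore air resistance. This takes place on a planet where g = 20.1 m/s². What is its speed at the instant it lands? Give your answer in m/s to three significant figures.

Vertical motion (up positive, ground at y = 0): 10.05 t² − (7.340) t − 56.4 = 0, so t = (7.340 + √(7.340² + 2·20.1·56.4)) / 20.1 = (7.340 + 48.18) / 20.1 = 2.762 s.
Vertical velocity at impact: v_y = v_y0 − g t = 7.340 − 20.1 × 2.762 = −48.18 m/s.
Speed: |v| = √(vₓ² + v_y²) = √(4.090² + 48.18²) = 48.35 m/s.

48.4 m/s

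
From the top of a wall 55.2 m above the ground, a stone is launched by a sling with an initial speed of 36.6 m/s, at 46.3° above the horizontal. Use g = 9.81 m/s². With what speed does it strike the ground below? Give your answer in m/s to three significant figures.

Horizontal component vₓ = 36.60 cos 46.3° = 25.29 m/s; vertical v_y0 = 36.60 sin 46.3° = 26.46 m/s.
With up positive and y = 0 at the ground: y(t) = 55.2 + (26.46) t − 4.905 t². Setting y = 0 and taking the positive root: t = [26.46 + √(26.46² + 2·9.81·55.2)] / 9.81 = (26.46 + 42.23) / 9.81 = 7.002 s.
Vertical velocity at impact: v_y = v_y0 − g t = 26.46 − 9.81 × 7.002 = −42.23 m/s.
Speed: |v| = √(vₓ² + v_y²) = √(25.29² + 42.23²) = 49.22 m/s.

49.2 m/s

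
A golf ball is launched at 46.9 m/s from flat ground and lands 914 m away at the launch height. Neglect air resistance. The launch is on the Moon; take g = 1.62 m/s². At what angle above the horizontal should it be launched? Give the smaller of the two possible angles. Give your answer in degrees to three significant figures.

21.2°

Level-ground range R = v₀² sin(2θ)/g ⇒ sin(2θ) = gR/v₀² = 1.62 × 914 / 46.9² = 0.6732.
2θ = 42.31° or 180° − 42.31° = 137.7°, so θ = 21.16° or 68.84°.
The smaller angle is 21.16°.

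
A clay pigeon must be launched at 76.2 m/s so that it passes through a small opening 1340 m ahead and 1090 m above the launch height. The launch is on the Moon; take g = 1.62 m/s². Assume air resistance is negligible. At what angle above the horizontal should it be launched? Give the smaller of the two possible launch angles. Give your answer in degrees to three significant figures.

Trajectory: y = x tanθ − g x² (1 + tan²θ)/(2v₀²). With x = 1340, y = 1090, v₀ = 76.2, g = 1.62:
250.5 tan²θ − 1340 tanθ + (1340) = 0.
tanθ = [1340 ± √(1340² − 4 × 250.5 × (1340))] / (2 × 250.5) = (1340 ± 672.7) / 501.0, giving tanθ = 1.332 or 4.018.
θ = 53.10° or 76.02°; the smaller is 53.10°.

53.1°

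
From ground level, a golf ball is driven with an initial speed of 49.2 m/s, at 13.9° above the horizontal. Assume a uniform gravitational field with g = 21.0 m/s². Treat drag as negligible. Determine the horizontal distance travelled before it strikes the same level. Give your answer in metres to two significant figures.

Components: vₓ = 49.20 cos 13.9° = 47.76 m/s, v_y0 = 49.20 sin 13.9° = 11.82 m/s.
Flight time T = 2 v_y0 / g = 1.126 s.
Horizontal distance R = vₓ T = 47.76 × 1.126 = 53.76 m.

54 m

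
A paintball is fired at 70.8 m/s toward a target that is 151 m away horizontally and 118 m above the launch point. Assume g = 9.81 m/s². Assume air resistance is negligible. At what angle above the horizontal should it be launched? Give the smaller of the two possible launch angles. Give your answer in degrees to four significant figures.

Trajectory: y = x tanθ − g x² (1 + tan²θ)/(2v₀²). With x = 151, y = 118, v₀ = 70.8, g = 9.81:
22.31 tan²θ − 151 tanθ + (140.3) = 0.
tanθ = [151 ± √(151² − 4 × 22.31 × (140.3))] / (2 × 22.31) = (151 ± 101.4) / 44.62, giving tanθ = 1.112 or 5.656.
θ = 48.03° or 79.97°; the smaller is 48.03°.

48.03°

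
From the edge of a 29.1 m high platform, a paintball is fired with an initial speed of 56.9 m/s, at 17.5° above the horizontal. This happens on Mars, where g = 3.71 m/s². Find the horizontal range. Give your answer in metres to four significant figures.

Components: vₓ = 56.90 cos 17.5° = 54.27 m/s, v_y0 = 56.90 sin 17.5° = 17.11 m/s.
The projectile lands when y = 29.1 + (17.11) t − ½·3.71·t² = 0. Positive root: t = (17.11 + √(17.11² + 2·3.71·29.1)) / 3.71 = (17.11 + 22.55) / 3.71 = 10.69 s.
Horizontal distance: R = vₓ t = 54.27 × 10.69 = 580.2 m.

580.2 m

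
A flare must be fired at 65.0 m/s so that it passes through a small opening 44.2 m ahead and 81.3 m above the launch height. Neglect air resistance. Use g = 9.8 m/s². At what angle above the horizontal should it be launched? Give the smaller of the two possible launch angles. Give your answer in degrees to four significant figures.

Trajectory: y = x tanθ − g x² (1 + tan²θ)/(2v₀²). With x = 44.2, y = 81.3, v₀ = 65.0, g = 9.80:
2.266 tan²θ − 44.2 tanθ + (83.57) = 0.
tanθ = [44.2 ± √(44.2² − 4 × 2.266 × (83.57))] / (2 × 2.266) = (44.2 ± 34.59) / 4.532, giving tanθ = 2.121 or 17.39.
θ = 64.76° or 86.71°; the smaller is 64.76°.

64.76°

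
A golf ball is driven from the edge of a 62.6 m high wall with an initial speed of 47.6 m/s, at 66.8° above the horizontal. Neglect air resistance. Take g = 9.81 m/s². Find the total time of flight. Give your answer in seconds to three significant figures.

Horizontal component vₓ = 47.60 cos 66.8° = 18.75 m/s; vertical v_y0 = 47.60 sin 66.8° = 43.75 m/s.
Vertical motion (up positive, ground at y = 0): 4.905 t² − (43.75) t − 62.6 = 0, so t = (43.75 + √(43.75² + 2·9.81·62.6)) / 9.81 = (43.75 + 56.06) / 9.81 = 10.17 s.

10.2 s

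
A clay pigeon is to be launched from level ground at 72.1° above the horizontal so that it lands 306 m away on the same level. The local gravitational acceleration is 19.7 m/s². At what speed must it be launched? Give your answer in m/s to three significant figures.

Level-ground range: R = v₀² sin(2θ)/g, so v₀ = √(gR / sin 2θ).
v₀ = √(19.7 × 306 / sin 144.2°) = √(6028 / 0.5850) = √10305 = 101.5 m/s.

102 m/s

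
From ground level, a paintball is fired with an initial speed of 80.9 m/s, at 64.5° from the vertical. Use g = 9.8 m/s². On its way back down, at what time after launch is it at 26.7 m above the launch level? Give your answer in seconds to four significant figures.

Horizontal component vₓ = 80.90 sin 64.5° = 73.02 m/s; vertical v_y0 = 80.90 cos 64.5° = 34.83 m/s.
Set y = v_y0 t − ½ g t² = 26.7: 4.900 t² − 34.83 t + 26.7 = 0.
Quadratic formula: t = (34.83 ± √689.69) / 9.80 = (34.83 ± 26.26) / 9.80 → t = 0.8741 s or 6.234 s.
The descending-branch root is 6.234 s.

6.234 s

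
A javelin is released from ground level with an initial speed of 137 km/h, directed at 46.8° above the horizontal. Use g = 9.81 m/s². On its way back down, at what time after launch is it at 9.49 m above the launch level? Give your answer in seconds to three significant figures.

Convert: 137 km/h = 137/3.6 = 38.06 m/s.
Resolve: vₓ = 38.06 cos 46.8° = 26.05 m/s and v_y0 = 38.06 sin 46.8° = 27.74 m/s.
Set y = v_y0 t − ½ g t² = 9.49: 4.905 t² − 27.74 t + 9.49 = 0.
Quadratic formula: t = (27.74 ± √583.39) / 9.81 = (27.74 ± 24.15) / 9.81 → t = 0.3657 s or 5.290 s.
The descending-branch root is 5.290 s.

5.29 s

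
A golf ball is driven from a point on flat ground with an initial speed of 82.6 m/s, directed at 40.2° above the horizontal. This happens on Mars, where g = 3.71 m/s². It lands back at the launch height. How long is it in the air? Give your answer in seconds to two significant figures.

Components: vₓ = 82.60 cos 40.2° = 63.09 m/s, v_y0 = 82.60 sin 40.2° = 53.31 m/s.
Time of flight on level ground: T = 2 v_y0 / g = 2 × 53.31 / 3.71 = 28.74 s.

29 s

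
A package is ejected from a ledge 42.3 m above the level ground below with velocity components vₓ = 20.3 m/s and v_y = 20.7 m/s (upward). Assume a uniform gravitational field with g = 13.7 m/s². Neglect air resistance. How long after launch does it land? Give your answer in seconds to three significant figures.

4.42 s

The projectile lands when y = 42.3 + (20.70) t − ½·13.7·t² = 0. Positive root: t = (20.70 + √(20.70² + 2·13.7·42.3)) / 13.7 = (20.70 + 39.84) / 13.7 = 4.419 s.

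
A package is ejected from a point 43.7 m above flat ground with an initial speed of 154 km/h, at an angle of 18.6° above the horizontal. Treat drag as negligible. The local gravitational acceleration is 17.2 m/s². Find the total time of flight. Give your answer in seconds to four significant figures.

Convert: 154 km/h = 154/3.6 = 42.78 m/s.
Horizontal component vₓ = 42.78 cos 18.6° = 40.54 m/s; vertical v_y0 = 42.78 sin 18.6° = 13.64 m/s.
With up positive and y = 0 at the ground: y(t) = 43.7 + (13.64) t − 8.600 t². Setting y = 0 and taking the positive root: t = [13.64 + √(13.64² + 2·17.2·43.7)] / 17.2 = (13.64 + 41.10) / 17.2 = 3.183 s.

3.183 s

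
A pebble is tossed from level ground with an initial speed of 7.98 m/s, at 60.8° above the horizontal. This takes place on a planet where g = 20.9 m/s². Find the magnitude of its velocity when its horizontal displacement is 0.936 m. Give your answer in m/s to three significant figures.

4.35 m/s

Resolve: vₓ = 7.980 cos 60.8° = 3.893 m/s and v_y0 = 7.980 sin 60.8° = 6.966 m/s.
x = vₓ t ⇒ t = 0.936/3.893 = 0.2404 s.
Vertical velocity there: v_y = v_y0 − g t = 6.966 − 20.9 × 0.2404 = 1.941 m/s.
Speed: √(vₓ² + v_y²) = √(3.893² + 1.941²) = 4.350 m/s.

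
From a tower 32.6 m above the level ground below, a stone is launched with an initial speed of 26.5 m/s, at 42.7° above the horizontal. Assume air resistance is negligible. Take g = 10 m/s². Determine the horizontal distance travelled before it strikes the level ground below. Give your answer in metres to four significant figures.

95.81 m

Horizontal component vₓ = 26.50 cos 42.7° = 19.48 m/s; vertical v_y0 = 26.50 sin 42.7° = 17.97 m/s.
With up positive and y = 0 at the ground: y(t) = 32.6 + (17.97) t − 5.000 t². Setting y = 0 and taking the positive root: t = [17.97 + √(17.97² + 2·10.0·32.6)] / 10.0 = (17.97 + 31.22) / 10.0 = 4.920 s.
Horizontal distance: R = vₓ t = 19.48 × 4.920 = 95.81 m.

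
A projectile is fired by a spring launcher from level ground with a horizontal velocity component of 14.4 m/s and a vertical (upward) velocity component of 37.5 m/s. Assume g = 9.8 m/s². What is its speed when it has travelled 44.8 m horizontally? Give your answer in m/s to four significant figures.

16.02 m/s

Time to reach x = 44.8 m: t = x/vₓ = 44.8/14.40 = 3.111 s.
Vertical velocity there: v_y = v_y0 − g t = 37.50 − 9.80 × 3.111 = 7.011 m/s.
Speed: √(vₓ² + v_y²) = √(14.40² + 7.011²) = 16.02 m/s.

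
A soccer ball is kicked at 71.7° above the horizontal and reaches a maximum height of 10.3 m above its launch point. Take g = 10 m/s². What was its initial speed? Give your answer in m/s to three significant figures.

At the peak v_y = 0, so v_y0 = √(2gH) = √(2 × 10.0 × 10.3) = 14.35 m/s.
v_y0 = v₀ sin θ ⇒ v₀ = 14.35 / sin 71.7° = 15.12 m/s.

15.1 m/s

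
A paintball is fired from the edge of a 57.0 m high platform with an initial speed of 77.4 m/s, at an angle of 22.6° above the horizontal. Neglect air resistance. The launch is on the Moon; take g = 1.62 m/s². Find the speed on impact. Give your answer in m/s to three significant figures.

78.6 m/s

Horizontal component vₓ = 77.40 cos 22.6° = 71.46 m/s; vertical v_y0 = 77.40 sin 22.6° = 29.74 m/s.
With up positive and y = 0 at the ground: y(t) = 57.0 + (29.74) t − 0.8100 t². Setting y = 0 and taking the positive root: t = [29.74 + √(29.74² + 2·1.62·57.0)] / 1.62 = (29.74 + 32.70) / 1.62 = 38.55 s.
Vertical velocity at impact: v_y = v_y0 − g t = 29.74 − 1.62 × 38.55 = −32.70 m/s.
Speed: |v| = √(vₓ² + v_y²) = √(71.46² + 32.70²) = 78.58 m/s.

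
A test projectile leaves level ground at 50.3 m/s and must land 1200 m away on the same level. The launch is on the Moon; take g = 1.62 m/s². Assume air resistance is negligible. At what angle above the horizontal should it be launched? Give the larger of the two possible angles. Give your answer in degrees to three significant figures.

Level-ground range R = v₀² sin(2θ)/g ⇒ sin(2θ) = gR/v₀² = 1.62 × 1200 / 50.3² = 0.7684.
2θ = 50.21° or 180° − 50.21° = 129.8°, so θ = 25.10° or 64.90°.
The larger angle is 64.90°.

64.9°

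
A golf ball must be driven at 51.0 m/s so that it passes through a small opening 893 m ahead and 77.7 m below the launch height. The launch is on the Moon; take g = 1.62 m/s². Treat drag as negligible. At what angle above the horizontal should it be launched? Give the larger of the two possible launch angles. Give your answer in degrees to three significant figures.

Trajectory: y = x tanθ − g x² (1 + tan²θ)/(2v₀²). With x = 893, y = −77.7, v₀ = 51.0, g = 1.62:
248.3 tan²θ − 893 tanθ + (170.6) = 0.
tanθ = [893 ± √(893² − 4 × 248.3 × (170.6))] / (2 × 248.3) = (893 ± 792.4) / 496.7, giving tanθ = 0.2025 or 3.393.
θ = 11.45° or 73.58°; the larger is 73.58°.

73.6°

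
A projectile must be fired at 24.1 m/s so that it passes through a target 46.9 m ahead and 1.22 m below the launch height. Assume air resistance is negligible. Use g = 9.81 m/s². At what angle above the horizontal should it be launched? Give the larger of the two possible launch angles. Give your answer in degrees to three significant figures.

Trajectory: y = x tanθ − g x² (1 + tan²θ)/(2v₀²). With x = 46.9, y = −1.22, v₀ = 24.1, g = 9.81:
18.58 tan²θ − 46.9 tanθ + (17.36) = 0.
tanθ = [46.9 ± √(46.9² − 4 × 18.58 × (17.36))] / (2 × 18.58) = (46.9 ± 30.17) / 37.15, giving tanθ = 0.4504 or 2.074.
θ = 24.25° or 64.26°; the larger is 64.26°.

64.3°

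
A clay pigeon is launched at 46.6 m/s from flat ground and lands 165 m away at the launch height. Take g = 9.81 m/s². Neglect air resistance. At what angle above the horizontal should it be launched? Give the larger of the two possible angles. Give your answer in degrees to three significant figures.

65.9°

R = v₀² sin 2θ / g gives sin 2θ = gR/v₀² = 9.81·165/46.6² = 0.7454.
2θ = 48.19° or 180° − 48.19° = 131.8°, so θ = 24.10° or 65.90°.
The larger angle is 65.90°.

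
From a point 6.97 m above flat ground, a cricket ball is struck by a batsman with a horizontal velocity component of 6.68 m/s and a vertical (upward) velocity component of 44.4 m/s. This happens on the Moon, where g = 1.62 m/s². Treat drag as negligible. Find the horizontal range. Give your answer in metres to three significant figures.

Vertical motion (up positive, ground at y = 0): 0.8100 t² − (44.40) t − 6.97 = 0, so t = (44.40 + √(44.40² + 2·1.62·6.97)) / 1.62 = (44.40 + 44.65) / 1.62 = 54.97 s.
Horizontal distance: R = vₓ t = 6.680 × 54.97 = 367.2 m.

367 m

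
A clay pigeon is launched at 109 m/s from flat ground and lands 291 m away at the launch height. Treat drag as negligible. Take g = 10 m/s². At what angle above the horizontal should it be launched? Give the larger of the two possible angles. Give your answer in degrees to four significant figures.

Level-ground range R = v₀² sin(2θ)/g ⇒ sin(2θ) = gR/v₀² = 10.0 × 291 / 109² = 0.2449.
2θ = 14.18° or 180° − 14.18° = 165.8°, so θ = 7.089° or 82.91°.
The larger angle is 82.91°.

82.91°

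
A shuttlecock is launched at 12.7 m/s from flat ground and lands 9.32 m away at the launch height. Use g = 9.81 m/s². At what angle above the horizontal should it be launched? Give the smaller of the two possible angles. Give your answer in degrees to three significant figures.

17.3°

Level-ground range R = v₀² sin(2θ)/g ⇒ sin(2θ) = gR/v₀² = 9.81 × 9.32 / 12.7² = 0.5669.
2θ = 34.53° or 180° − 34.53° = 145.5°, so θ = 17.27° or 72.73°.
The smaller angle is 17.27°.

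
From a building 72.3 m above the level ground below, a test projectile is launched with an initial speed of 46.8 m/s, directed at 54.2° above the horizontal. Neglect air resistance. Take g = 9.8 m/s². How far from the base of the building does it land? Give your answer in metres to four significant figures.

255.4 m

vₓ = 46.80 cos 54.2° = 27.38 m/s; v_y0 = 46.80 sin 54.2° = 37.96 m/s.
With up positive and y = 0 at the ground: y(t) = 72.3 + (37.96) t − 4.900 t². Setting y = 0 and taking the positive root: t = [37.96 + √(37.96² + 2·9.80·72.3)] / 9.80 = (37.96 + 53.46) / 9.80 = 9.328 s.
Horizontal distance: R = vₓ t = 27.38 × 9.328 = 255.4 m.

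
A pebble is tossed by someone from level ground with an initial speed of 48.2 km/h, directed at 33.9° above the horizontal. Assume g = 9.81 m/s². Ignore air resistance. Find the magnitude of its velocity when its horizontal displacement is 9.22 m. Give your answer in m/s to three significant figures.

Convert: 48.2 km/h = 48.2/3.6 = 13.39 m/s.
vₓ = 13.39 cos 33.9° = 11.11 m/s; v_y0 = 13.39 sin 33.9° = 7.468 m/s.
Time to reach x = 9.22 m: t = x/vₓ = 9.22/11.11 = 0.8297 s.
Vertical velocity there: v_y = v_y0 − g t = 7.468 − 9.81 × 0.8297 = −0.6714 m/s.
Speed: √(vₓ² + v_y²) = √(11.11² + 0.6714²) = 11.13 m/s.

11.1 m/s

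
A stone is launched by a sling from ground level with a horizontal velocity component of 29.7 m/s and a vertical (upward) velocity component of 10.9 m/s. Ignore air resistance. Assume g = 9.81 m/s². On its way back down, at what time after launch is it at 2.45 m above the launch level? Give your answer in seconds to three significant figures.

Require v_y0 t − ½ g t² = 2.45, i.e. 4.905 t² − 10.90 t + 2.45 = 0.
t = [10.90 ± √(10.90² − 2·9.81·2.45)] / 9.81 = (10.90 ± 8.411) / 9.81, so t = 0.2537 s or t = 1.968 s.
The descending-branch root is 1.968 s.

1.97 s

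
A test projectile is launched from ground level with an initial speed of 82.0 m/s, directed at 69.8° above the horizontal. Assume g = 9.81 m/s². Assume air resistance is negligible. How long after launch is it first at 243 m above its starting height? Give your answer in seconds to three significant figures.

4.38 s

vₓ = 82.00 cos 69.8° = 28.31 m/s; v_y0 = 82.00 sin 69.8° = 76.96 m/s.
Height y(t) = 76.96 t − 4.905 t² = 243 gives 4.905 t² − 76.96 t + 243 = 0.
t = [76.96 ± √(76.96² − 2·9.81·243)] / 9.81 = (76.96 ± 33.98) / 9.81, so t = 4.381 s or t = 11.31 s.
The first (ascending) time is 4.381 s.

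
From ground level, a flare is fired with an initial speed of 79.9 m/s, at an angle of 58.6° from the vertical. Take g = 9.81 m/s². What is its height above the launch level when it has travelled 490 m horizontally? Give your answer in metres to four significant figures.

Components: vₓ = 79.90 sin 58.6° = 68.20 m/s, v_y0 = 79.90 cos 58.6° = 41.63 m/s.
x = vₓ t ⇒ t = 490/68.20 = 7.185 s.
Height: y = v_y0 t − ½ g t² = 41.63 × 7.185 − 4.905 × 7.185² = 299.1 − 253.2 = 45.89 m.

45.89 m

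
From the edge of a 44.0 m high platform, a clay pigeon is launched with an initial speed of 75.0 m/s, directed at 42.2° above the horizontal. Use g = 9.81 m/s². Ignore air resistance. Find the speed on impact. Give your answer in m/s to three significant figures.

80.5 m/s

Horizontal component vₓ = 75.00 cos 42.2° = 55.56 m/s; vertical v_y0 = 75.00 sin 42.2° = 50.38 m/s.
Vertical motion (up positive, ground at y = 0): 4.905 t² − (50.38) t − 44.0 = 0, so t = (50.38 + √(50.38² + 2·9.81·44.0)) / 9.81 = (50.38 + 58.32) / 9.81 = 11.08 s.
Vertical velocity at impact: v_y = v_y0 − g t = 50.38 − 9.81 × 11.08 = −58.32 m/s.
Speed: |v| = √(vₓ² + v_y²) = √(55.56² + 58.32²) = 80.55 m/s.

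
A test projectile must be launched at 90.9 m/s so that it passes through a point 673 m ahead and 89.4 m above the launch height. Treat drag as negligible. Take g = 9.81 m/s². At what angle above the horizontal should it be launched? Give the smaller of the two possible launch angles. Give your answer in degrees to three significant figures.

37.5°

Trajectory: y = x tanθ − g x² (1 + tan²θ)/(2v₀²). With x = 673, y = 89.4, v₀ = 90.9, g = 9.81:
268.9 tan²θ − 673 tanθ + (358.3) = 0.
tanθ = [673 ± √(673² − 4 × 268.9 × (358.3))] / (2 × 268.9) = (673 ± 260.0) / 537.7, giving tanθ = 0.7680 or 1.735.
θ = 37.52° or 60.04°; the smaller is 37.52°.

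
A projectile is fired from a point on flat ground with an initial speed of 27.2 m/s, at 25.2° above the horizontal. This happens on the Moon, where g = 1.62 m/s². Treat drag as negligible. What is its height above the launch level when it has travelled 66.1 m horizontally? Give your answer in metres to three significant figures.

vₓ = 27.20 cos 25.2° = 24.61 m/s; v_y0 = 27.20 sin 25.2° = 11.58 m/s.
At x = 66.1 m, t = x/vₓ = 66.1/24.61 = 2.686 s.
Height: y = v_y0 t − ½ g t² = 11.58 × 2.686 − 0.8100 × 2.686² = 31.10 − 5.843 = 25.26 m.

25.3 m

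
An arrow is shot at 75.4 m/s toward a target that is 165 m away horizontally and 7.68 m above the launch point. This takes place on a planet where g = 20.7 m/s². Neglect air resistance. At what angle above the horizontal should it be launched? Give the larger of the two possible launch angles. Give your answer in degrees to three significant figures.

71.2°

Trajectory: y = x tanθ − g x² (1 + tan²θ)/(2v₀²). With x = 165, y = 7.68, v₀ = 75.4, g = 20.7:
49.56 tan²θ − 165 tanθ + (57.24) = 0.
tanθ = [165 ± √(165² − 4 × 49.56 × (57.24))] / (2 × 49.56) = (165 ± 126.0) / 99.13, giving tanθ = 0.3934 or 2.936.
θ = 21.48° or 71.19°; the larger is 71.19°.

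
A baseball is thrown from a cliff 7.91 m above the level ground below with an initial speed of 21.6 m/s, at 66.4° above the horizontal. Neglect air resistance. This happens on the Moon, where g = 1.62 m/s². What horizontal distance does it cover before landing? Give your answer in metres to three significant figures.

215 m

Resolve: vₓ = 21.60 cos 66.4° = 8.648 m/s and v_y0 = 21.60 sin 66.4° = 19.79 m/s.
Vertical motion (up positive, ground at y = 0): 0.8100 t² − (19.79) t − 7.91 = 0, so t = (19.79 + √(19.79² + 2·1.62·7.91)) / 1.62 = (19.79 + 20.43) / 1.62 = 24.83 s.
Horizontal distance: R = vₓ t = 8.648 × 24.83 = 214.7 m.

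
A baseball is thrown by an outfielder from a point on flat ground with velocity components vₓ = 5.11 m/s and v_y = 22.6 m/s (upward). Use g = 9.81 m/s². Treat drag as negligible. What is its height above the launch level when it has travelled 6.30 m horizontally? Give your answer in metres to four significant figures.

At x = 6.30 m, t = x/vₓ = 6.30/5.110 = 1.233 s.
Height: y = v_y0 t − ½ g t² = 22.60 × 1.233 − 4.905 × 1.233² = 27.86 − 7.456 = 20.41 m.

20.41 m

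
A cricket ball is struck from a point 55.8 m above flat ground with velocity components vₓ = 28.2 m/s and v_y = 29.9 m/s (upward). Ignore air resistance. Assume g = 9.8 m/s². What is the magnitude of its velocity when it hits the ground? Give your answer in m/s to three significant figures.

Vertical motion (up positive, ground at y = 0): 4.900 t² − (29.90) t − 55.8 = 0, so t = (29.90 + √(29.90² + 2·9.80·55.8)) / 9.80 = (29.90 + 44.58) / 9.80 = 7.600 s.
Vertical velocity at impact: v_y = v_y0 − g t = 29.90 − 9.80 × 7.600 = −44.58 m/s.
Speed: |v| = √(vₓ² + v_y²) = √(28.20² + 44.58²) = 52.75 m/s.

52.8 m/s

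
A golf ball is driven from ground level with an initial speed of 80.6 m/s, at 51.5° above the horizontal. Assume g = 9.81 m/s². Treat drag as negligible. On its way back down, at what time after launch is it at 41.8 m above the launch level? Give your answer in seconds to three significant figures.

12.2 s

Horizontal component vₓ = 80.60 cos 51.5° = 50.17 m/s; vertical v_y0 = 80.60 sin 51.5° = 63.08 m/s.
Require v_y0 t − ½ g t² = 41.8, i.e. 4.905 t² − 63.08 t + 41.8 = 0.
t = [63.08 ± √(63.08² − 2·9.81·41.8)] / 9.81 = (63.08 ± 56.20) / 9.81, so t = 0.7009 s or t = 12.16 s.
The descending-branch root is 12.16 s.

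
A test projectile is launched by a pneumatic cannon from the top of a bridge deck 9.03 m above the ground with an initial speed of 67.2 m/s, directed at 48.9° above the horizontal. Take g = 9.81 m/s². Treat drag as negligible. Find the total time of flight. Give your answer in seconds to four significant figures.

Horizontal component vₓ = 67.20 cos 48.9° = 44.18 m/s; vertical v_y0 = 67.20 sin 48.9° = 50.64 m/s.
With up positive and y = 0 at the ground: y(t) = 9.03 + (50.64) t − 4.905 t². Setting y = 0 and taking the positive root: t = [50.64 + √(50.64² + 2·9.81·9.03)] / 9.81 = (50.64 + 52.36) / 9.81 = 10.50 s.

10.50 s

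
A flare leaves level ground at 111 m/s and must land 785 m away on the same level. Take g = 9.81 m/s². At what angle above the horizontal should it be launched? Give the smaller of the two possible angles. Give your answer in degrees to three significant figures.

19.3°

From R = (v₀²/g) sin 2θ: sin 2θ = 9.81 × 785 / 12321 = 0.6250.
2θ = 38.68° or 180° − 38.68° = 141.3°, so θ = 19.34° or 70.66°.
The smaller angle is 19.34°.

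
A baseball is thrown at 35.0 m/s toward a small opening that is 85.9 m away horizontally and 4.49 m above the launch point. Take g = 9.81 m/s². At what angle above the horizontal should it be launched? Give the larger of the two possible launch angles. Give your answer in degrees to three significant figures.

67.7°

Trajectory: y = x tanθ − g x² (1 + tan²θ)/(2v₀²). With x = 85.9, y = 4.49, v₀ = 35.0, g = 9.81:
29.55 tan²θ − 85.9 tanθ + (34.04) = 0.
tanθ = [85.9 ± √(85.9² − 4 × 29.55 × (34.04))] / (2 × 29.55) = (85.9 ± 57.93) / 59.09, giving tanθ = 0.4733 or 2.434.
θ = 25.33° or 67.67°; the larger is 67.67°.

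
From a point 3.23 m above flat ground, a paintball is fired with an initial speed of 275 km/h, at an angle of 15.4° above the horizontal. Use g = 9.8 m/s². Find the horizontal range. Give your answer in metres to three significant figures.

Convert: 275 km/h = 275/3.6 = 76.39 m/s.
vₓ = 76.39 cos 15.4° = 73.65 m/s; v_y0 = 76.39 sin 15.4° = 20.29 m/s.
Vertical motion (up positive, ground at y = 0): 4.900 t² − (20.29) t − 3.23 = 0, so t = (20.29 + √(20.29² + 2·9.80·3.23)) / 9.80 = (20.29 + 21.79) / 9.80 = 4.293 s.
Horizontal distance: R = vₓ t = 73.65 × 4.293 = 316.2 m.

316 m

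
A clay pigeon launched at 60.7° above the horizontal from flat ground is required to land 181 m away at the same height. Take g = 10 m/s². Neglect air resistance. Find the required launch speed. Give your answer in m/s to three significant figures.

From R = (v₀² / g) sin 2θ: v₀ = √(gR / sin 2θ).
v₀ = √(10.0 × 181 / sin 121.4°) = √(1810 / 0.8536) = √2120.6 = 46.05 m/s.

46.0 m/s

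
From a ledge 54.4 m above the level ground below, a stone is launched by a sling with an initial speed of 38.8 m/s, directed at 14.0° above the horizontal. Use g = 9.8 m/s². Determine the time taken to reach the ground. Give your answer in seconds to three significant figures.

vₓ = 38.80 cos 14.0° = 37.65 m/s; v_y0 = 38.80 sin 14.0° = 9.387 m/s.
Vertical motion (up positive, ground at y = 0): 4.900 t² − (9.387) t − 54.4 = 0, so t = (9.387 + √(9.387² + 2·9.80·54.4)) / 9.80 = (9.387 + 33.98) / 9.80 = 4.425 s.

4.42 s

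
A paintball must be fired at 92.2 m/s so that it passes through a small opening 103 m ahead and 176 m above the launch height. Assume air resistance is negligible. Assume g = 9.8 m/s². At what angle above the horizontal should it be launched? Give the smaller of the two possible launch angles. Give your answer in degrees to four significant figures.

63.52°

Trajectory: y = x tanθ − g x² (1 + tan²θ)/(2v₀²). With x = 103, y = 176, v₀ = 92.2, g = 9.80:
6.115 tan²θ − 103 tanθ + (182.1) = 0.
tanθ = [103 ± √(103² − 4 × 6.115 × (182.1))] / (2 × 6.115) = (103 ± 78.45) / 12.23, giving tanθ = 2.007 or 14.84.
θ = 63.52° or 86.14°; the smaller is 63.52°.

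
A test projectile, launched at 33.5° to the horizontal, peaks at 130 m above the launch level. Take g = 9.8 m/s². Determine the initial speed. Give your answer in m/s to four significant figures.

At the peak v_y = 0, so v_y0 = √(2gH) = √(2 × 9.80 × 130) = 50.48 m/s.
v_y0 = v₀ sin θ ⇒ v₀ = 50.48 / sin 33.5° = 91.46 m/s.

91.46 m/s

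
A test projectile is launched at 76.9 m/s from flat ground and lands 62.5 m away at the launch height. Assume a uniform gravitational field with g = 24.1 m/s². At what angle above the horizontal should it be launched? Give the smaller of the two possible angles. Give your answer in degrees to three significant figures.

7.38°

Level-ground range R = v₀² sin(2θ)/g ⇒ sin(2θ) = gR/v₀² = 24.1 × 62.5 / 76.9² = 0.2547.
2θ = 14.76° or 180° − 14.76° = 165.2°, so θ = 7.378° or 82.62°.
The smaller angle is 7.378°.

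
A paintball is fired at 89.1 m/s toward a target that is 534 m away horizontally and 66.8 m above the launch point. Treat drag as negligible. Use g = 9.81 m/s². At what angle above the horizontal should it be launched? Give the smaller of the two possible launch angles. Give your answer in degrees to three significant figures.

29.1°

Trajectory: y = x tanθ − g x² (1 + tan²θ)/(2v₀²). With x = 534, y = 66.8, v₀ = 89.1, g = 9.81:
176.2 tan²θ − 534 tanθ + (243.0) = 0.
tanθ = [534 ± √(534² − 4 × 176.2 × (243.0))] / (2 × 176.2) = (534 ± 337.5) / 352.4, giving tanθ = 0.5576 or 2.473.
θ = 29.14° or 67.99°; the smaller is 29.14°.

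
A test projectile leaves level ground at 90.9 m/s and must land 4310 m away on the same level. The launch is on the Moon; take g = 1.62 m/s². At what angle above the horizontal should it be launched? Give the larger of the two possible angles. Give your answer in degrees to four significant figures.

R = v₀² sin 2θ / g gives sin 2θ = gR/v₀² = 1.62·4310/90.9² = 0.8450.
2θ = 57.67° or 180° − 57.67° = 122.3°, so θ = 28.84° or 61.16°.
The larger angle is 61.16°.

61.16°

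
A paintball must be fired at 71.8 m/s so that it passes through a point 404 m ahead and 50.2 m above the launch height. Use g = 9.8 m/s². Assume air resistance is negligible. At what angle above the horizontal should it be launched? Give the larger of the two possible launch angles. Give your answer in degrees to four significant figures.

62.39°

Trajectory: y = x tanθ − g x² (1 + tan²θ)/(2v₀²). With x = 404, y = 50.2, v₀ = 71.8, g = 9.80:
155.1 tan²θ − 404 tanθ + (205.3) = 0.
tanθ = [404 ± √(404² − 4 × 155.1 × (205.3))] / (2 × 155.1) = (404 ± 189.2) / 310.3, giving tanθ = 0.6923 or 1.912.
θ = 34.69° or 62.39°; the larger is 62.39°.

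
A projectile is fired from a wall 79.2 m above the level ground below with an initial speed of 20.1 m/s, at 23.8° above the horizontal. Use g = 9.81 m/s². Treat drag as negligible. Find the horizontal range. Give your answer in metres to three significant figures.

90.7 m

Resolve: vₓ = 20.10 cos 23.8° = 18.39 m/s and v_y0 = 20.10 sin 23.8° = 8.111 m/s.
Vertical motion (up positive, ground at y = 0): 4.905 t² − (8.111) t − 79.2 = 0, so t = (8.111 + √(8.111² + 2·9.81·79.2)) / 9.81 = (8.111 + 40.25) / 9.81 = 4.929 s.
Horizontal distance: R = vₓ t = 18.39 × 4.929 = 90.65 m.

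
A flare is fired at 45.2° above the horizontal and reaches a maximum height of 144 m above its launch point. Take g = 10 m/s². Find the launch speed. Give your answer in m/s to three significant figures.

At the peak v_y = 0, so v_y0 = √(2gH) = √(2 × 10.0 × 144) = 53.67 m/s.
v_y0 = v₀ sin θ ⇒ v₀ = 53.67 / sin 45.2° = 75.63 m/s.

75.6 m/s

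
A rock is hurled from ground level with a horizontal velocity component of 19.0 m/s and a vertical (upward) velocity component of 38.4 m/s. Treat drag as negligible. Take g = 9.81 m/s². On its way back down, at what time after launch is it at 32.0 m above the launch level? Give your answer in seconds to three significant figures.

6.88 s

Set y = v_y0 t − ½ g t² = 32.0: 4.905 t² − 38.40 t + 32.0 = 0.
Quadratic formula: t = (38.40 ± √846.72) / 9.81 = (38.40 ± 29.10) / 9.81 → t = 0.9482 s or 6.881 s.
The descending-branch root is 6.881 s.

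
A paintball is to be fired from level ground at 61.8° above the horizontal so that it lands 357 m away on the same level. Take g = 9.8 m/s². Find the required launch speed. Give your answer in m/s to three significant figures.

Level-ground range: R = v₀² sin(2θ)/g, so v₀ = √(gR / sin 2θ).
v₀ = √(9.80 × 357 / sin 123.6°) = √(3499 / 0.8329) = √4200.4 = 64.81 m/s.

64.8 m/s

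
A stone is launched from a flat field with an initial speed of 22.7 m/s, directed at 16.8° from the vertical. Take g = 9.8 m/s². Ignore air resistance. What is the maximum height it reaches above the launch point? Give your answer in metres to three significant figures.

24.1 m

Horizontal component vₓ = 22.70 sin 16.8° = 6.561 m/s; vertical v_y0 = 22.70 cos 16.8° = 21.73 m/s.
At the apex v_y = 0, so H = v_y0²/(2g) = 21.73²/19.60 = 24.09 m.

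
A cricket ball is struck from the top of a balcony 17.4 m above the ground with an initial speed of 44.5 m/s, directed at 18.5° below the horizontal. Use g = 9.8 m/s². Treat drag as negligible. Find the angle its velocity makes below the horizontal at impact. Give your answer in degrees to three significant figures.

28.8°

Horizontal component vₓ = 44.50 cos 18.5° = 42.20 m/s; vertical v_y0 = −14.12 m/s (downward).
The projectile lands when y = 17.4 + (−14.12) t − ½·9.80·t² = 0. Positive root: t = (−14.12 + √(14.12² + 2·9.80·17.4)) / 9.80 = (−14.12 + 23.25) / 9.80 = 0.9313 s.
At impact: v_y = v_y0 − g t = −23.25 m/s; vₓ = 42.20 m/s.
Angle below horizontal: arctan(|v_y|/vₓ) = arctan(23.25/42.20) = 28.85°.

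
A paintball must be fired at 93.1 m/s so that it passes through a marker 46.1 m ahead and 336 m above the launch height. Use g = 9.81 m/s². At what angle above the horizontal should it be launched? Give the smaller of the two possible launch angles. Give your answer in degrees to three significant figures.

Trajectory: y = x tanθ − g x² (1 + tan²θ)/(2v₀²). With x = 46.1, y = 336, v₀ = 93.1, g = 9.81:
1.203 tan²θ − 46.1 tanθ + (337.2) = 0.
tanθ = [46.1 ± √(46.1² − 4 × 1.203 × (337.2))] / (2 × 1.203) = (46.1 ± 22.43) / 2.405, giving tanθ = 9.841 or 28.49.
θ = 84.20° or 87.99°; the smaller is 84.20°.

84.2°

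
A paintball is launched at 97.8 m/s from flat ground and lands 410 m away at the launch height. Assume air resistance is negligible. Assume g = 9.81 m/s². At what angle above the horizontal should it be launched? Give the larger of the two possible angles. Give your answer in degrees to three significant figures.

From R = (v₀²/g) sin 2θ: sin 2θ = 9.81 × 410 / 9564.8 = 0.4205.
2θ = 24.87° or 180° − 24.87° = 155.1°, so θ = 12.43° or 77.57°.
The larger angle is 77.57°.

77.6°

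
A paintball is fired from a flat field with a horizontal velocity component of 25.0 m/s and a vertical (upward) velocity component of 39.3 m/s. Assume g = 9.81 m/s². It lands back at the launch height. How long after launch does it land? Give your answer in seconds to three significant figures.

8.01 s

Time of flight on level ground: T = 2 v_y0 / g = 2 × 39.30 / 9.81 = 8.012 s.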